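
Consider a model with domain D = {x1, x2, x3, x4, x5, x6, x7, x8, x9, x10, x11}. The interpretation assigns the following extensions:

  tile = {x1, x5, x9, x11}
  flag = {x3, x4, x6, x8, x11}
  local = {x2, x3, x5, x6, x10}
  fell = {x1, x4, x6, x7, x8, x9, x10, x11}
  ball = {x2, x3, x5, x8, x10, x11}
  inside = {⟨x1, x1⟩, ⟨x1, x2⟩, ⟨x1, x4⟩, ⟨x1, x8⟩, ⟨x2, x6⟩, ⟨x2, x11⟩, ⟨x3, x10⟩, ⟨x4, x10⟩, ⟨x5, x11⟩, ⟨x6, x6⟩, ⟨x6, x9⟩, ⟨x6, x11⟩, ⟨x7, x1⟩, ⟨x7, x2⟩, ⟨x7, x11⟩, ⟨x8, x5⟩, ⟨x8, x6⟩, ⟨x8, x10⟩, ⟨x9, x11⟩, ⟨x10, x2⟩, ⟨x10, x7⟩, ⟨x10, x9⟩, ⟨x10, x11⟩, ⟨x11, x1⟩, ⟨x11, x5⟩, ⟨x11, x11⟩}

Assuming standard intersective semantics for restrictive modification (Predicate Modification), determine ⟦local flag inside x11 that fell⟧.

{x6}

⟦inside x11⟧ = {x : ⟨x, x11⟩ ∈ ⟦inside⟧} = {x2, x5, x6, x7, x9, x10, x11}
⟦that fell⟧ = ⟦fell⟧ = {x1, x4, x6, x7, x8, x9, x10, x11}
⟦flag⟧ = {x3, x4, x6, x8, x11}
… ∩ ⟦inside x11⟧ = {x3, x4, x6, x8, x11} ∩ {x2, x5, x6, x7, x9, x10, x11} = {x6, x11}
… ∩ ⟦that fell⟧ = {x6, x11} ∩ {x1, x4, x6, x7, x8, x9, x10, x11} = {x6, x11}
… ∩ ⟦local⟧ = {x6, x11} ∩ {x2, x3, x5, x6, x10} = {x6}
So ⟦local flag inside x11 that fell⟧ = {x6}.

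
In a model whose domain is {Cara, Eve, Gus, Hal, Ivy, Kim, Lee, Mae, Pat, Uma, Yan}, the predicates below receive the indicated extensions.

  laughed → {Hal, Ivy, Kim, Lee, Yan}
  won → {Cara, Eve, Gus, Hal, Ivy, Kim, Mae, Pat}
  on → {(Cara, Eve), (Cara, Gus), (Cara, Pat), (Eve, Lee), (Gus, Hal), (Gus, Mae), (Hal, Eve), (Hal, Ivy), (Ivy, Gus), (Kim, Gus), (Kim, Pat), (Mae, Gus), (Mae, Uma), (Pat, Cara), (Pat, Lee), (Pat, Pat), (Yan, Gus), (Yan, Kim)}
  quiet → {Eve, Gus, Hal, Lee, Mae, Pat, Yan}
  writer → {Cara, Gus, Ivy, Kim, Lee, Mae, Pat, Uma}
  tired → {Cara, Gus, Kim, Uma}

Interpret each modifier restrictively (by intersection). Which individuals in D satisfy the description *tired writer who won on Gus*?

⟦who won⟧ = ⟦won⟧ = {Cara, Eve, Gus, Hal, Ivy, Kim, Mae, Pat}
⟦on Gus⟧ = {x : ⟨x, Gus⟩ ∈ ⟦on⟧} = {Cara, Ivy, Kim, Mae, Yan}
⟦writer⟧ = {Cara, Gus, Ivy, Kim, Lee, Mae, Pat, Uma}
… ∩ ⟦who won⟧ = {Cara, Gus, Ivy, Kim, Lee, Mae, Pat, Uma} ∩ {Cara, Eve, Gus, Hal, Ivy, Kim, Mae, Pat} = {Cara, Gus, Ivy, Kim, Mae, Pat}
… ∩ ⟦on Gus⟧ = {Cara, Gus, Ivy, Kim, Mae, Pat} ∩ {Cara, Ivy, Kim, Mae, Yan} = {Cara, Ivy, Kim, Mae}
… ∩ ⟦tired⟧ = {Cara, Ivy, Kim, Mae} ∩ {Cara, Gus, Kim, Uma} = {Cara, Kim}
So ⟦tired writer who won on Gus⟧ = {Cara, Kim}.

{Cara, Kim}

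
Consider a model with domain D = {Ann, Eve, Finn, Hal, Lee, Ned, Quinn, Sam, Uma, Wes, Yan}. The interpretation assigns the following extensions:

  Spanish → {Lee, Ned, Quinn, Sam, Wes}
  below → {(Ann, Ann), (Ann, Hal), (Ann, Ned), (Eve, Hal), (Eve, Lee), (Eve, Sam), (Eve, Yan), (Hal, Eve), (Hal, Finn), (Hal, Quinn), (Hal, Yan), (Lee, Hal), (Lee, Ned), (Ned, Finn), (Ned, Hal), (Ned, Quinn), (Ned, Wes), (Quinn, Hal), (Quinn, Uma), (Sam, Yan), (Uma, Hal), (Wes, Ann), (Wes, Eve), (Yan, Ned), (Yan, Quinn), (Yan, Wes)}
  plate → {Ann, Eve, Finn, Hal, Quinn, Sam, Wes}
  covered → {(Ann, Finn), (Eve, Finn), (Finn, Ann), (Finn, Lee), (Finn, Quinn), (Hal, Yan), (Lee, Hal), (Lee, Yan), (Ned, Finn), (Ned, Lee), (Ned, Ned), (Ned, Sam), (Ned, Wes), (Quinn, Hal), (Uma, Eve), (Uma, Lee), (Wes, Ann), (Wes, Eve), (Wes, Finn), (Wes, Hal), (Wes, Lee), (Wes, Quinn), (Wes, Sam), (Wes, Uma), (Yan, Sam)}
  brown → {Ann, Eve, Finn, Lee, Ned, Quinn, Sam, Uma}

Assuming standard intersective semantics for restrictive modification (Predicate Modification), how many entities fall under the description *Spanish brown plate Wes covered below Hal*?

⟦Wes covered⟧ = {x : ⟨Wes, x⟩ ∈ ⟦covered⟧} = {Ann, Eve, Finn, Hal, Lee, Quinn, Sam, Uma}
⟦below Hal⟧ = {x : ⟨x, Hal⟩ ∈ ⟦below⟧} = {Ann, Eve, Lee, Ned, Quinn, Uma}
⟦plate⟧ = {Ann, Eve, Finn, Hal, Quinn, Sam, Wes}
… ∩ ⟦Wes covered⟧ = {Ann, Eve, Finn, Hal, Quinn, Sam, Wes} ∩ {Ann, Eve, Finn, Hal, Lee, Quinn, Sam, Uma} = {Ann, Eve, Finn, Hal, Quinn, Sam}
… ∩ ⟦below Hal⟧ = {Ann, Eve, Finn, Hal, Quinn, Sam} ∩ {Ann, Eve, Lee, Ned, Quinn, Uma} = {Ann, Eve, Quinn}
… ∩ ⟦Spanish⟧ = {Ann, Eve, Quinn} ∩ {Lee, Ned, Quinn, Sam, Wes} = {Quinn}
… ∩ ⟦brown⟧ = {Quinn} ∩ {Ann, Eve, Finn, Lee, Ned, Quinn, Sam, Uma} = {Quinn}
⟦Spanish brown plate Wes covered below Hal⟧ = {Quinn}, so the cardinality is 1.

1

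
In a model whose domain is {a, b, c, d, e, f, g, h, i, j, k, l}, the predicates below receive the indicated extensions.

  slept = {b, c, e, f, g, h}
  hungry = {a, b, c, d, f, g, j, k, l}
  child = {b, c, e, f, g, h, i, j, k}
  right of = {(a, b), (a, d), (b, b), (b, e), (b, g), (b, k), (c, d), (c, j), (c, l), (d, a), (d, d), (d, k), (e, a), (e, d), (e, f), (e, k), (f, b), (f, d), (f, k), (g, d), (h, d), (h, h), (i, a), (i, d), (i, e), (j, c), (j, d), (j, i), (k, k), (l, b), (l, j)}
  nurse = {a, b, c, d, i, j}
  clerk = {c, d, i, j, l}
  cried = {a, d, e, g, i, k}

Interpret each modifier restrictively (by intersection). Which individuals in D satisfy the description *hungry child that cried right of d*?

{g}

⟦that cried⟧ = ⟦cried⟧ = {a, d, e, g, i, k}
⟦right of d⟧ = {x : ⟨x, d⟩ ∈ ⟦right of⟧} = {a, c, d, e, f, g, h, i, j}
⟦child⟧ = {b, c, e, f, g, h, i, j, k}
… ∩ ⟦that cried⟧ = {b, c, e, f, g, h, i, j, k} ∩ {a, d, e, g, i, k} = {e, g, i, k}
… ∩ ⟦right of d⟧ = {e, g, i, k} ∩ {a, c, d, e, f, g, h, i, j} = {e, g, i}
… ∩ ⟦hungry⟧ = {e, g, i} ∩ {a, b, c, d, f, g, j, k, l} = {g}
So ⟦hungry child that cried right of d⟧ = {g}.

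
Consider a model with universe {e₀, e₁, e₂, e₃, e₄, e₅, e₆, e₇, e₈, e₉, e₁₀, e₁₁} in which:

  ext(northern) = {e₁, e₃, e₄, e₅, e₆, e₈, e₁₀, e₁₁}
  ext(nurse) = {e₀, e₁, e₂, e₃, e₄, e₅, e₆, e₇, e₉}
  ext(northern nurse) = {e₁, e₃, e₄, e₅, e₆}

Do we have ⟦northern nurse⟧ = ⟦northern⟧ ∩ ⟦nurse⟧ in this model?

⟦northern⟧ ∩ ⟦nurse⟧ = {e₁, e₃, e₄, e₅, e₆, e₈, e₁₀, e₁₁} ∩ {e₀, e₁, e₂, e₃, e₄, e₅, e₆, e₇, e₉} = {e₁, e₃, e₄, e₅, e₆}
Observed ⟦northern nurse⟧ = {e₁, e₃, e₄, e₅, e₆}.
These coincide, so the modifier is intersective here.

yes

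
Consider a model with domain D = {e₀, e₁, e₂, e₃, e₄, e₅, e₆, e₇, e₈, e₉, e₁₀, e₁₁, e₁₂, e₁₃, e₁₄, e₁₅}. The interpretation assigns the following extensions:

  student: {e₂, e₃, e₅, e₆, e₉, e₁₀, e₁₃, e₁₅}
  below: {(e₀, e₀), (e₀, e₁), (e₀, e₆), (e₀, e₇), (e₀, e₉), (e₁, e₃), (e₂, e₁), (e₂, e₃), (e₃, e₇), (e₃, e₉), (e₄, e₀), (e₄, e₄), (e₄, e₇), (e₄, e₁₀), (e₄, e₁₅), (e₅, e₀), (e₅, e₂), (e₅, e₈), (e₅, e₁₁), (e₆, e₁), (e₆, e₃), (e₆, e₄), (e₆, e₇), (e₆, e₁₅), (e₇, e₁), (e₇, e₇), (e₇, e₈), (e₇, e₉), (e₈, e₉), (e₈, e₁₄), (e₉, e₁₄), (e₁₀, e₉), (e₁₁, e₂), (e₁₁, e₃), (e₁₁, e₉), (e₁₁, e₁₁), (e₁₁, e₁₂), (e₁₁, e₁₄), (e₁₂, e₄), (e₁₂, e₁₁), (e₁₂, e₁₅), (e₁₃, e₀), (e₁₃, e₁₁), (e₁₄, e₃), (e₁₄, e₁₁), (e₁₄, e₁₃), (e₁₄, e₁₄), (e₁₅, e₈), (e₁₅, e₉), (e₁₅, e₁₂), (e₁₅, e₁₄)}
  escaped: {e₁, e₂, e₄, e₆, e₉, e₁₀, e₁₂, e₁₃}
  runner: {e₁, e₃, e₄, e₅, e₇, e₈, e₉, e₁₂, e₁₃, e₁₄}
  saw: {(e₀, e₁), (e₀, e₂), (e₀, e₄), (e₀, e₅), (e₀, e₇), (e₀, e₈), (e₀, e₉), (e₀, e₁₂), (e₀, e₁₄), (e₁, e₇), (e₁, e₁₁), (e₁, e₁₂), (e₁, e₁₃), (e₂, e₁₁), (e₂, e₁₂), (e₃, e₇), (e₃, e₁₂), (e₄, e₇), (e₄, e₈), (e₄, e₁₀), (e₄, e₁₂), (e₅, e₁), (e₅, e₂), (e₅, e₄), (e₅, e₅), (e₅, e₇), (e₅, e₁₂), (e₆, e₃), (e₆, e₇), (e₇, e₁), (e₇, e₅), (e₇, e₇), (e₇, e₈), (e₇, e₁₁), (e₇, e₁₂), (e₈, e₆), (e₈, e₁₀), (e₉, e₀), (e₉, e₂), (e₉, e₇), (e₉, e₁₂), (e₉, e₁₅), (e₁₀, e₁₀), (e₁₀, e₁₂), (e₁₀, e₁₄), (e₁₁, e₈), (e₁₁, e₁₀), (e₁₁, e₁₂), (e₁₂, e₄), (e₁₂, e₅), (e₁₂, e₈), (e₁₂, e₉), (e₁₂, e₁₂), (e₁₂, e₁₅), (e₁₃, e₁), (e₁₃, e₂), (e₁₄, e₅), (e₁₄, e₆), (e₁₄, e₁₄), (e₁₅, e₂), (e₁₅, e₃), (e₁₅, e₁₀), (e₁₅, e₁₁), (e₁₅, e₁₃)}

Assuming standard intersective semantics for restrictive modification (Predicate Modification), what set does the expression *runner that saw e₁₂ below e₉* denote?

⟦that saw e₁₂⟧ = {x : ⟨x, e₁₂⟩ ∈ ⟦saw⟧} = {e₀, e₁, e₂, e₃, e₄, e₅, e₇, e₉, e₁₀, e₁₁, e₁₂}
⟦below e₉⟧ = {x : ⟨x, e₉⟩ ∈ ⟦below⟧} = {e₀, e₃, e₇, e₈, e₁₀, e₁₁, e₁₅}
⟦runner⟧ = {e₁, e₃, e₄, e₅, e₇, e₈, e₉, e₁₂, e₁₃, e₁₄}
… ∩ ⟦that saw e₁₂⟧ = {e₁, e₃, e₄, e₅, e₇, e₈, e₉, e₁₂, e₁₃, e₁₄} ∩ {e₀, e₁, e₂, e₃, e₄, e₅, e₇, e₉, e₁₀, e₁₁, e₁₂} = {e₁, e₃, e₄, e₅, e₇, e₉, e₁₂}
… ∩ ⟦below e₉⟧ = {e₁, e₃, e₄, e₅, e₇, e₉, e₁₂} ∩ {e₀, e₃, e₇, e₈, e₁₀, e₁₁, e₁₅} = {e₃, e₇}
So ⟦runner that saw e₁₂ below e₉⟧ = {e₃, e₇}.

{e₃, e₇}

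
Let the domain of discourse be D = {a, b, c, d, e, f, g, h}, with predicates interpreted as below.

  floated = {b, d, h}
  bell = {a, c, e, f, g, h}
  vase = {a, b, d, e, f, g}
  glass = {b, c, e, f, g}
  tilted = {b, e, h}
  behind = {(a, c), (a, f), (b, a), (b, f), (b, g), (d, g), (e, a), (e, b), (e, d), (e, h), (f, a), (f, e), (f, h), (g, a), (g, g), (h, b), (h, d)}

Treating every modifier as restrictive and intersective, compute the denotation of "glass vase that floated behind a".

{b}

⟦that floated⟧ = ⟦floated⟧ = {b, d, h}
⟦behind a⟧ = {x : ⟨x, a⟩ ∈ ⟦behind⟧} = {b, e, f, g}
⟦vase⟧ = {a, b, d, e, f, g}
… ∩ ⟦that floated⟧ = {a, b, d, e, f, g} ∩ {b, d, h} = {b, d}
… ∩ ⟦behind a⟧ = {b, d} ∩ {b, e, f, g} = {b}
… ∩ ⟦glass⟧ = {b} ∩ {b, c, e, f, g} = {b}
So ⟦glass vase that floated behind a⟧ = {b}.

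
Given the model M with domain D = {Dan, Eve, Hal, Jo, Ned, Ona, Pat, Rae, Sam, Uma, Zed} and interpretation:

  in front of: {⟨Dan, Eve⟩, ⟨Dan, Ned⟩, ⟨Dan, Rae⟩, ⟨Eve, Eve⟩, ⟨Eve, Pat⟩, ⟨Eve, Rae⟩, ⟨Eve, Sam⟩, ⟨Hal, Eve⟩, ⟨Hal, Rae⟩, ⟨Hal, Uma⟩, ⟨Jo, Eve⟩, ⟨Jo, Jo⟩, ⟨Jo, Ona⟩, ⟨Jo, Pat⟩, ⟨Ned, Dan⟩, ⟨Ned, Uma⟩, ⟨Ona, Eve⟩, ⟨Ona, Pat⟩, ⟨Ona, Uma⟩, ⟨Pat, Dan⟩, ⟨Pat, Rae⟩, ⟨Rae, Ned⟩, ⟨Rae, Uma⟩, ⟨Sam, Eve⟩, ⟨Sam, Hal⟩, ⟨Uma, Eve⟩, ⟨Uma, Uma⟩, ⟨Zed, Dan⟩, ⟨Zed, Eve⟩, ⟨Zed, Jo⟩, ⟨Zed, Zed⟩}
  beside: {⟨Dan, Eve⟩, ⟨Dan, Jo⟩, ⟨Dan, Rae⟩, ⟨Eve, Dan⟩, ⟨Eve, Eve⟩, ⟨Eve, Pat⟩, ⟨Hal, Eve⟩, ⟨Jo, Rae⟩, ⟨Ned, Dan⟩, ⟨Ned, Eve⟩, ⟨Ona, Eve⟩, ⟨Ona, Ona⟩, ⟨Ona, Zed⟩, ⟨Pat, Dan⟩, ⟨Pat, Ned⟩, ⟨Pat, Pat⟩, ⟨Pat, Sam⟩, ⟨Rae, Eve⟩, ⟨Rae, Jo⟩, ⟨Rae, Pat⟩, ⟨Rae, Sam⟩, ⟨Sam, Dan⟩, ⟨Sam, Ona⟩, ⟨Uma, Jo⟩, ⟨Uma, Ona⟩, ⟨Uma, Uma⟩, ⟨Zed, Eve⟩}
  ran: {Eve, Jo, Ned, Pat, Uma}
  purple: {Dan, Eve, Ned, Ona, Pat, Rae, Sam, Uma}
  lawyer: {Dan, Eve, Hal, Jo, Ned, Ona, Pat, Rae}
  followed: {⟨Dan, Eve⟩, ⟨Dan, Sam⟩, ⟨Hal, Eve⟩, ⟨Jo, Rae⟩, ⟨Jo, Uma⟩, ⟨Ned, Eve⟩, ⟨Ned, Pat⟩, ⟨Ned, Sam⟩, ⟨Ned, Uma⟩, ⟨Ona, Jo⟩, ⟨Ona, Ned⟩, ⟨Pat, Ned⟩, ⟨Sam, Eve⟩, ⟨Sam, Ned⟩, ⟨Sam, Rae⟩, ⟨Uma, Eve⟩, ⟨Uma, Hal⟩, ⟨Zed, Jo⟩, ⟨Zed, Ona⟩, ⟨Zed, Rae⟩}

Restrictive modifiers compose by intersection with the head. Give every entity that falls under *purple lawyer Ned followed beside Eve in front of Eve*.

{Eve}

⟦Ned followed⟧ = {x : ⟨Ned, x⟩ ∈ ⟦followed⟧} = {Eve, Pat, Sam, Uma}
⟦beside Eve⟧ = {x : ⟨x, Eve⟩ ∈ ⟦beside⟧} = {Dan, Eve, Hal, Ned, Ona, Rae, Zed}
⟦in front of Eve⟧ = {x : ⟨x, Eve⟩ ∈ ⟦in front of⟧} = {Dan, Eve, Hal, Jo, Ona, Sam, Uma, Zed}
⟦lawyer⟧ = {Dan, Eve, Hal, Jo, Ned, Ona, Pat, Rae}
… ∩ ⟦Ned followed⟧ = {Dan, Eve, Hal, Jo, Ned, Ona, Pat, Rae} ∩ {Eve, Pat, Sam, Uma} = {Eve, Pat}
… ∩ ⟦beside Eve⟧ = {Eve, Pat} ∩ {Dan, Eve, Hal, Ned, Ona, Rae, Zed} = {Eve}
… ∩ ⟦in front of Eve⟧ = {Eve} ∩ {Dan, Eve, Hal, Jo, Ona, Sam, Uma, Zed} = {Eve}
… ∩ ⟦purple⟧ = {Eve} ∩ {Dan, Eve, Ned, Ona, Pat, Rae, Sam, Uma} = {Eve}
So ⟦purple lawyer Ned followed beside Eve in front of Eve⟧ = {Eve}.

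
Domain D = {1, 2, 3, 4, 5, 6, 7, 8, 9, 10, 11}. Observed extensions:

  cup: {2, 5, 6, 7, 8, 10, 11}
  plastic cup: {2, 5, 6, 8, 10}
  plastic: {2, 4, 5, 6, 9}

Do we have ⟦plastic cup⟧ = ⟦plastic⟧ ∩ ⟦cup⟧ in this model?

no

⟦plastic⟧ ∩ ⟦cup⟧ = {2, 4, 5, 6, 9} ∩ {2, 5, 6, 7, 8, 10, 11} = {2, 5, 6}
Observed ⟦plastic cup⟧ = {2, 5, 6, 8, 10}.
These differ, so the modifier is not intersective in this model.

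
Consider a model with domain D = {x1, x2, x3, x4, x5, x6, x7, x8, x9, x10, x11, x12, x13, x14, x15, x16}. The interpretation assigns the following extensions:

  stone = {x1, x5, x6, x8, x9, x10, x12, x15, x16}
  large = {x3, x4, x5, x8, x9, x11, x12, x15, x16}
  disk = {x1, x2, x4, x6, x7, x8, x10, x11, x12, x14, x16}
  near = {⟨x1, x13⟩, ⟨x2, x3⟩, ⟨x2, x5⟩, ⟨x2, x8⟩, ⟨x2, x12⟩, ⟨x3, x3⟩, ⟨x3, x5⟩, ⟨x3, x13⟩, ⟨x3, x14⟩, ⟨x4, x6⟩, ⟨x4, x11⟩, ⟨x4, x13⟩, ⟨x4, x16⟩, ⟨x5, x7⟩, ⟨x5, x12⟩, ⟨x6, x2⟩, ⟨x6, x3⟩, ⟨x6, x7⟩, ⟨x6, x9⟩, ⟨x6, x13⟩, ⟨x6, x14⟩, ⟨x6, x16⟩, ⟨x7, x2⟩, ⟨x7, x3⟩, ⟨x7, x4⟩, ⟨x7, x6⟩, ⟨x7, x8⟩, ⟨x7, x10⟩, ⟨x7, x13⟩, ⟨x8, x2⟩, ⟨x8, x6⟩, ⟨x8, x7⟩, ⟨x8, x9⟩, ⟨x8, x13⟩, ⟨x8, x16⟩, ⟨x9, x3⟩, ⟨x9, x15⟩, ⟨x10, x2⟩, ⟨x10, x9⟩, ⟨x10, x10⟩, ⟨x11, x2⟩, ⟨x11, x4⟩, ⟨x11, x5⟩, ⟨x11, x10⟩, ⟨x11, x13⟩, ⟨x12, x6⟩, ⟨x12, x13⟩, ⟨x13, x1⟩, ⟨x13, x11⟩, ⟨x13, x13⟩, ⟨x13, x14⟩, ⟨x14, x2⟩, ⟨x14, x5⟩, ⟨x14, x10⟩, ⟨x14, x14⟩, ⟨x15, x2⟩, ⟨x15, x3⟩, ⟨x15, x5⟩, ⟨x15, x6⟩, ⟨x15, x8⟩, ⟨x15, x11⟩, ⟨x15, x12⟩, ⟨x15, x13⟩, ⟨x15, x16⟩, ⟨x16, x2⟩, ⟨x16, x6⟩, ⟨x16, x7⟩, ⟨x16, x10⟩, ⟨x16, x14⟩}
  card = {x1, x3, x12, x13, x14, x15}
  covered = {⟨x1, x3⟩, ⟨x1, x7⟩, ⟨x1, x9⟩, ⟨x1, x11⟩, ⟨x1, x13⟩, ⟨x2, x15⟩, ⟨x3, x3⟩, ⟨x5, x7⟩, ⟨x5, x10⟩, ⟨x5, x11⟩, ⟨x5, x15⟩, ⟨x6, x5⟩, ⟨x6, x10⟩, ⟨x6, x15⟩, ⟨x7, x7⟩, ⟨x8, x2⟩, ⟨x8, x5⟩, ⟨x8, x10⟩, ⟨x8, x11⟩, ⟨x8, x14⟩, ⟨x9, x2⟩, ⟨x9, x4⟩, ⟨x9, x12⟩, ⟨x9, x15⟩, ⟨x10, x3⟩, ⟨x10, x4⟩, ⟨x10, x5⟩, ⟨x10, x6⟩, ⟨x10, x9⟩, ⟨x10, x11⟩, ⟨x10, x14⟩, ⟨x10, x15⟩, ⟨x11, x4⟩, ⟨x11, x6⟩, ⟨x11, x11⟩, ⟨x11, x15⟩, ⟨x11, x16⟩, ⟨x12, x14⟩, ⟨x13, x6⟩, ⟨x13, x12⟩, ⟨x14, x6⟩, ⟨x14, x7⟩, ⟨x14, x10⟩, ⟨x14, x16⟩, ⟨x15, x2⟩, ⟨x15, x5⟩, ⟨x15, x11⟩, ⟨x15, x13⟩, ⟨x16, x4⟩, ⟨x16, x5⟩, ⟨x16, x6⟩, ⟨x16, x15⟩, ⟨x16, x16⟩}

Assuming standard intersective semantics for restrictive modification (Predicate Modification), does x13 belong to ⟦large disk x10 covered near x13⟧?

no

⟦x10 covered⟧ = {x : ⟨x10, x⟩ ∈ ⟦covered⟧} = {x3, x4, x5, x6, x9, x11, x14, x15}
⟦near x13⟧ = {x : ⟨x, x13⟩ ∈ ⟦near⟧} = {x1, x3, x4, x6, x7, x8, x11, x12, x13, x15}
⟦disk⟧ = {x1, x2, x4, x6, x7, x8, x10, x11, x12, x14, x16}
… ∩ ⟦x10 covered⟧ = {x1, x2, x4, x6, x7, x8, x10, x11, x12, x14, x16} ∩ {x3, x4, x5, x6, x9, x11, x14, x15} = {x4, x6, x11, x14}
… ∩ ⟦near x13⟧ = {x4, x6, x11, x14} ∩ {x1, x3, x4, x6, x7, x8, x11, x12, x13, x15} = {x4, x6, x11}
… ∩ ⟦large⟧ = {x4, x6, x11} ∩ {x3, x4, x5, x8, x9, x11, x12, x15, x16} = {x4, x11}
⟦large disk x10 covered near x13⟧ = {x4, x11}; x13 ∉ this set.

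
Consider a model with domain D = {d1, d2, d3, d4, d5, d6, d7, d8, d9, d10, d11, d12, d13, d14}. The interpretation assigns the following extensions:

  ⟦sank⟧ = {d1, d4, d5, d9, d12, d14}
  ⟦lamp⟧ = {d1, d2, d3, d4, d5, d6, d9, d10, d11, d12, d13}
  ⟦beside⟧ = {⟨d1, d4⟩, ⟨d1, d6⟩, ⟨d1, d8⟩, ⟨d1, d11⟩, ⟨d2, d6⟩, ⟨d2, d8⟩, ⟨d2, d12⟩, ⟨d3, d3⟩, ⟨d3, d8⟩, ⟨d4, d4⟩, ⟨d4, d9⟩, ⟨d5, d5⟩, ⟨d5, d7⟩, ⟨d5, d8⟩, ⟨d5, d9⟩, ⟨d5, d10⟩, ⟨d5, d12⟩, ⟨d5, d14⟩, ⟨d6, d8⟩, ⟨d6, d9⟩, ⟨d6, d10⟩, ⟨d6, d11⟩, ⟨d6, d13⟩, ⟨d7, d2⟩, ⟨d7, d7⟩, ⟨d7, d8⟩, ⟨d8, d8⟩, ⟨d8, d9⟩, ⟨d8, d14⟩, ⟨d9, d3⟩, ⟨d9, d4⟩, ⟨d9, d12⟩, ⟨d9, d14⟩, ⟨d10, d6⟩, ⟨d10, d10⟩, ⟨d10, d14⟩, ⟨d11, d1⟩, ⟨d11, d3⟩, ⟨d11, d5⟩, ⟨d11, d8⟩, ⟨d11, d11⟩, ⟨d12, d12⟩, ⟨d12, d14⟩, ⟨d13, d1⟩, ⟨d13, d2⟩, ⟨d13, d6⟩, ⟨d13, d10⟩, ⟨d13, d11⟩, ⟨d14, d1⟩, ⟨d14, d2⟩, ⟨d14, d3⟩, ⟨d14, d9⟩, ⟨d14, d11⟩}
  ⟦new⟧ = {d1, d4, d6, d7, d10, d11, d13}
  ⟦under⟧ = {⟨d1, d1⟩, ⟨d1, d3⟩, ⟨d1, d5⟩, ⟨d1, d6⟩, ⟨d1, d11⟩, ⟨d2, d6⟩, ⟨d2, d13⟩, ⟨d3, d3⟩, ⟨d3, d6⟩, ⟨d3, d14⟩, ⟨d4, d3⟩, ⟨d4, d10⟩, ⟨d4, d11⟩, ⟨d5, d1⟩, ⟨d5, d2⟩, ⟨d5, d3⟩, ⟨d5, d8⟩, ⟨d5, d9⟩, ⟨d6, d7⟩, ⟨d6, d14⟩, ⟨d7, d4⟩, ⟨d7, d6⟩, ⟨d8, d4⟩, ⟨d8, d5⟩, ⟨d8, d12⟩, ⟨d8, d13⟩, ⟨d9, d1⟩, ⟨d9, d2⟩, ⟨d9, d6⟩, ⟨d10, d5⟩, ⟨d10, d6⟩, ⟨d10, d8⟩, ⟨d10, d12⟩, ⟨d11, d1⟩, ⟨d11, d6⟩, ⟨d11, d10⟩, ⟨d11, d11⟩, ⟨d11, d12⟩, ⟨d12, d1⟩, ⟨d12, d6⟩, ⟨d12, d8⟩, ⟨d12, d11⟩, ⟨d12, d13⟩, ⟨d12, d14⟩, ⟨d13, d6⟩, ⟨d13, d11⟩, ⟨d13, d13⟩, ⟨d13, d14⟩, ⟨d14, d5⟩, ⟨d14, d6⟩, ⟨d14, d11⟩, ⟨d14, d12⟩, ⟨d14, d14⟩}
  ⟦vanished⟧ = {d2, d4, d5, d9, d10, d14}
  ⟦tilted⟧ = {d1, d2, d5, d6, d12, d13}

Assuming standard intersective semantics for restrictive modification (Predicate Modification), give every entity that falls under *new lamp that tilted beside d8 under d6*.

{d1}

⟦that tilted⟧ = ⟦tilted⟧ = {d1, d2, d5, d6, d12, d13}
⟦beside d8⟧ = {x : ⟨x, d8⟩ ∈ ⟦beside⟧} = {d1, d2, d3, d5, d6, d7, d8, d11}
⟦under d6⟧ = {x : ⟨x, d6⟩ ∈ ⟦under⟧} = {d1, d2, d3, d7, d9, d10, d11, d12, d13, d14}
⟦lamp⟧ = {d1, d2, d3, d4, d5, d6, d9, d10, d11, d12, d13}
… ∩ ⟦that tilted⟧ = {d1, d2, d3, d4, d5, d6, d9, d10, d11, d12, d13} ∩ {d1, d2, d5, d6, d12, d13} = {d1, d2, d5, d6, d12, d13}
… ∩ ⟦beside d8⟧ = {d1, d2, d5, d6, d12, d13} ∩ {d1, d2, d3, d5, d6, d7, d8, d11} = {d1, d2, d5, d6}
… ∩ ⟦under d6⟧ = {d1, d2, d5, d6} ∩ {d1, d2, d3, d7, d9, d10, d11, d12, d13, d14} = {d1, d2}
… ∩ ⟦new⟧ = {d1, d2} ∩ {d1, d4, d6, d7, d10, d11, d13} = {d1}
So ⟦new lamp that tilted beside d8 under d6⟧ = {d1}.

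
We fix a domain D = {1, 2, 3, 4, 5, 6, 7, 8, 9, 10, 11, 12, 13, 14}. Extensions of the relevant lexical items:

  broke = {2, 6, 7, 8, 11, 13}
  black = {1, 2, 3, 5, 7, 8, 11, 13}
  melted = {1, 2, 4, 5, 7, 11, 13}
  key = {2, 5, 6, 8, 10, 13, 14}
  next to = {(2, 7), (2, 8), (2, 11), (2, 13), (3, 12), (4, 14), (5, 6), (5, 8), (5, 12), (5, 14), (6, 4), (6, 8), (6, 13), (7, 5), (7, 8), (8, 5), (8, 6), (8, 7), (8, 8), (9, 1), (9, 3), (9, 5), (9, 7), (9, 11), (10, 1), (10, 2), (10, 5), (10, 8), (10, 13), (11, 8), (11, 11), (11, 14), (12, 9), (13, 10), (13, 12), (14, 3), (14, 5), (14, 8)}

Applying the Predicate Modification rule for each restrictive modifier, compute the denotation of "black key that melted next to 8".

{2, 5}

⟦that melted⟧ = ⟦melted⟧ = {1, 2, 4, 5, 7, 11, 13}
⟦next to 8⟧ = {x : ⟨x, 8⟩ ∈ ⟦next to⟧} = {2, 5, 6, 7, 8, 10, 11, 14}
⟦key⟧ = {2, 5, 6, 8, 10, 13, 14}
… ∩ ⟦that melted⟧ = {2, 5, 6, 8, 10, 13, 14} ∩ {1, 2, 4, 5, 7, 11, 13} = {2, 5, 13}
… ∩ ⟦next to 8⟧ = {2, 5, 13} ∩ {2, 5, 6, 7, 8, 10, 11, 14} = {2, 5}
… ∩ ⟦black⟧ = {2, 5} ∩ {1, 2, 3, 5, 7, 8, 11, 13} = {2, 5}
So ⟦black key that melted next to 8⟧ = {2, 5}.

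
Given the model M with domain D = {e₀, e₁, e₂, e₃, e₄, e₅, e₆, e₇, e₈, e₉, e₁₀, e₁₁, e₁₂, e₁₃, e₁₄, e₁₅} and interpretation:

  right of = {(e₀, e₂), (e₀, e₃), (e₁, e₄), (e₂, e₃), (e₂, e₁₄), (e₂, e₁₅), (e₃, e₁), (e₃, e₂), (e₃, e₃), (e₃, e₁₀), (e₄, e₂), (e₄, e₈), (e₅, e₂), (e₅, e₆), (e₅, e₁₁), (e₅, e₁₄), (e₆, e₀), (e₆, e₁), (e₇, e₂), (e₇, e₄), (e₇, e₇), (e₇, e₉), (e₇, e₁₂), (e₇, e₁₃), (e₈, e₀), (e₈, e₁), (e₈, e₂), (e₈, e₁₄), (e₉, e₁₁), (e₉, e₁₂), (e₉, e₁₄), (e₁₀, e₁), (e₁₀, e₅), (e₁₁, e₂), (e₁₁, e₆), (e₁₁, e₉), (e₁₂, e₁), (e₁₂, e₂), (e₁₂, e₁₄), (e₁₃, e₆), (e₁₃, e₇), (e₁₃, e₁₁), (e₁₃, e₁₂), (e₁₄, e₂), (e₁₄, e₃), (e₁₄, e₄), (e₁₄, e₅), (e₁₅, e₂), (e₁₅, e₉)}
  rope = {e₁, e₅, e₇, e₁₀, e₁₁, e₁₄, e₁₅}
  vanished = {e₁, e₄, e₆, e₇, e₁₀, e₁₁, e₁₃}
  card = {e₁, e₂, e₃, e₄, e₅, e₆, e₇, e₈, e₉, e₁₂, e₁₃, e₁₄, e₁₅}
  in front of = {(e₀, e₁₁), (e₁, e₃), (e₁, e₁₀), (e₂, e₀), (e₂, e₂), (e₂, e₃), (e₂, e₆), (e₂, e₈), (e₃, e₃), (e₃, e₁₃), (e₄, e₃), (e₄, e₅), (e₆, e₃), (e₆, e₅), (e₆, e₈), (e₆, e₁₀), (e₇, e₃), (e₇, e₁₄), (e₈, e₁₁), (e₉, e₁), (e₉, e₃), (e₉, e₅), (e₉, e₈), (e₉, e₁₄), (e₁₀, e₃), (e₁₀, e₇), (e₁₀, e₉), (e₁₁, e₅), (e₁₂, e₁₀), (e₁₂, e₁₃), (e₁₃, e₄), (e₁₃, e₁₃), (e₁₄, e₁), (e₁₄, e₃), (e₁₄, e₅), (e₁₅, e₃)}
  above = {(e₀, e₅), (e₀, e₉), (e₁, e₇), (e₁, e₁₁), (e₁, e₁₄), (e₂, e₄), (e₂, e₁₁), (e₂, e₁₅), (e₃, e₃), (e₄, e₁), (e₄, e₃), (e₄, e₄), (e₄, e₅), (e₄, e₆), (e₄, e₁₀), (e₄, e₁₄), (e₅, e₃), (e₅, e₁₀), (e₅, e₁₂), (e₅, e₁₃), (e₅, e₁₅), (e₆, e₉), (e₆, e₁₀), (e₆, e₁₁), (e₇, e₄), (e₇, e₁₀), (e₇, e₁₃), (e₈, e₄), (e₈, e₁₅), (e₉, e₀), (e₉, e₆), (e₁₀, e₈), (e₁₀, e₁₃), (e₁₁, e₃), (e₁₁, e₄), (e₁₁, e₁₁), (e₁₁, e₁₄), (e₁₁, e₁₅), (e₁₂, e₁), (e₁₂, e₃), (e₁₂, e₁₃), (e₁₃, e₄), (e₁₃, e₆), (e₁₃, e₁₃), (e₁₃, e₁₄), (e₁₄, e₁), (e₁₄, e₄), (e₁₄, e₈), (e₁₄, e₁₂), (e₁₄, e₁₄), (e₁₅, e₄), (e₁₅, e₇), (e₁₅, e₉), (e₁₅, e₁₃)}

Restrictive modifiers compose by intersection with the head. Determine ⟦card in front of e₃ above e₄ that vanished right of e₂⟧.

⟦in front of e₃⟧ = {x : ⟨x, e₃⟩ ∈ ⟦in front of⟧} = {e₁, e₂, e₃, e₄, e₆, e₇, e₉, e₁₀, e₁₄, e₁₅}
⟦above e₄⟧ = {x : ⟨x, e₄⟩ ∈ ⟦above⟧} = {e₂, e₄, e₇, e₈, e₁₁, e₁₃, e₁₄, e₁₅}
⟦that vanished⟧ = ⟦vanished⟧ = {e₁, e₄, e₆, e₇, e₁₀, e₁₁, e₁₃}
⟦right of e₂⟧ = {x : ⟨x, e₂⟩ ∈ ⟦right of⟧} = {e₀, e₃, e₄, e₅, e₇, e₈, e₁₁, e₁₂, e₁₄, e₁₅}
⟦card⟧ = {e₁, e₂, e₃, e₄, e₅, e₆, e₇, e₈, e₉, e₁₂, e₁₃, e₁₄, e₁₅}
… ∩ ⟦in front of e₃⟧ = {e₁, e₂, e₃, e₄, e₅, e₆, e₇, e₈, e₉, e₁₂, e₁₃, e₁₄, e₁₅} ∩ {e₁, e₂, e₃, e₄, e₆, e₇, e₉, e₁₀, e₁₄, e₁₅} = {e₁, e₂, e₃, e₄, e₆, e₇, e₉, e₁₄, e₁₅}
… ∩ ⟦above e₄⟧ = {e₁, e₂, e₃, e₄, e₆, e₇, e₉, e₁₄, e₁₅} ∩ {e₂, e₄, e₇, e₈, e₁₁, e₁₃, e₁₄, e₁₅} = {e₂, e₄, e₇, e₁₄, e₁₅}
… ∩ ⟦that vanished⟧ = {e₂, e₄, e₇, e₁₄, e₁₅} ∩ {e₁, e₄, e₆, e₇, e₁₀, e₁₁, e₁₃} = {e₄, e₇}
… ∩ ⟦right of e₂⟧ = {e₄, e₇} ∩ {e₀, e₃, e₄, e₅, e₇, e₈, e₁₁, e₁₂, e₁₄, e₁₅} = {e₄, e₇}
So ⟦card in front of e₃ above e₄ that vanished right of e₂⟧ = {e₄, e₇}.

{e₄, e₇}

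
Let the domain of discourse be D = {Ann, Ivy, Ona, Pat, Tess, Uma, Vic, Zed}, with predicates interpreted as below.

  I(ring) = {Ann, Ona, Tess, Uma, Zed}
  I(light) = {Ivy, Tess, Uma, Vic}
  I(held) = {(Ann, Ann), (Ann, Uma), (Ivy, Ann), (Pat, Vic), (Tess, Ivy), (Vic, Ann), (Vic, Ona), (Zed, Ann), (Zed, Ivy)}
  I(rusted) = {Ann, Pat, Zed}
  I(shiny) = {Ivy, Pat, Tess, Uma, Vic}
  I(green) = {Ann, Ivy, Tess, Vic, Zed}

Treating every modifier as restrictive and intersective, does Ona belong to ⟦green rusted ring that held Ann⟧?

⟦that held Ann⟧ = {x : ⟨x, Ann⟩ ∈ ⟦held⟧} = {Ann, Ivy, Vic, Zed}
⟦ring⟧ = {Ann, Ona, Tess, Uma, Zed}
… ∩ ⟦that held Ann⟧ = {Ann, Ona, Tess, Uma, Zed} ∩ {Ann, Ivy, Vic, Zed} = {Ann, Zed}
… ∩ ⟦green⟧ = {Ann, Zed} ∩ {Ann, Ivy, Tess, Vic, Zed} = {Ann, Zed}
… ∩ ⟦rusted⟧ = {Ann, Zed} ∩ {Ann, Pat, Zed} = {Ann, Zed}
⟦green rusted ring that held Ann⟧ = {Ann, Zed}; Ona ∉ this set.

no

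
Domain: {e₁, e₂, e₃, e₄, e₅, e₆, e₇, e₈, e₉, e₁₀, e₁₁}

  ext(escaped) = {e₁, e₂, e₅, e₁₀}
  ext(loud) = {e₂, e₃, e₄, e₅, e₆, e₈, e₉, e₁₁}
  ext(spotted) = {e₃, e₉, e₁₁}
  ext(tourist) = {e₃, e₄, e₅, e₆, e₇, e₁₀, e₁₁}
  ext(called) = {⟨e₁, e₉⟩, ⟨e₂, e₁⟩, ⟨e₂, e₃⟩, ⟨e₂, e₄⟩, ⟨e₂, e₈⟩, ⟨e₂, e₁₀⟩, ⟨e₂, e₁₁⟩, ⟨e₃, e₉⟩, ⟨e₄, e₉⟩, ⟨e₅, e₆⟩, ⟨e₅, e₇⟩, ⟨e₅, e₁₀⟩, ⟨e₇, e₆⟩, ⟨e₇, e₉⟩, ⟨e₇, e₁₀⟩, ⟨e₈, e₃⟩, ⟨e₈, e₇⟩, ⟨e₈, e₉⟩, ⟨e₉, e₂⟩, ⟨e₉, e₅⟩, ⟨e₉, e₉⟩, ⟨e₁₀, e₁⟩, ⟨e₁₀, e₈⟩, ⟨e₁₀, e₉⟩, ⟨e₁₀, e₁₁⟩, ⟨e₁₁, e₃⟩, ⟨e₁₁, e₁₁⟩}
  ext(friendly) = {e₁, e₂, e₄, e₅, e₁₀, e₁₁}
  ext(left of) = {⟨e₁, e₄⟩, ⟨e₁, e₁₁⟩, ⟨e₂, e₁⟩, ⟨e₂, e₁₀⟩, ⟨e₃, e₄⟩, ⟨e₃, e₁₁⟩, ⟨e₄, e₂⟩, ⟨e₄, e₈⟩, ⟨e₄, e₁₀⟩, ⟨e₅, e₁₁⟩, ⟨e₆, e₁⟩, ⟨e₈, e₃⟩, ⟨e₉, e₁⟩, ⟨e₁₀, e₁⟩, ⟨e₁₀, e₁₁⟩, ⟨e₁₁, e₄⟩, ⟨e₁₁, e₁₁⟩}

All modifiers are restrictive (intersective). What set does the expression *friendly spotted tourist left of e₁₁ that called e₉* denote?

⟦left of e₁₁⟧ = {x : ⟨x, e₁₁⟩ ∈ ⟦left of⟧} = {e₁, e₃, e₅, e₁₀, e₁₁}
⟦that called e₉⟧ = {x : ⟨x, e₉⟩ ∈ ⟦called⟧} = {e₁, e₃, e₄, e₇, e₈, e₉, e₁₀}
⟦tourist⟧ = {e₃, e₄, e₅, e₆, e₇, e₁₀, e₁₁}
… ∩ ⟦left of e₁₁⟧ = {e₃, e₄, e₅, e₆, e₇, e₁₀, e₁₁} ∩ {e₁, e₃, e₅, e₁₀, e₁₁} = {e₃, e₅, e₁₀, e₁₁}
… ∩ ⟦that called e₉⟧ = {e₃, e₅, e₁₀, e₁₁} ∩ {e₁, e₃, e₄, e₇, e₈, e₉, e₁₀} = {e₃, e₁₀}
… ∩ ⟦friendly⟧ = {e₃, e₁₀} ∩ {e₁, e₂, e₄, e₅, e₁₀, e₁₁} = {e₁₀}
… ∩ ⟦spotted⟧ = {e₁₀} ∩ {e₃, e₉, e₁₁} = ∅
So ⟦friendly spotted tourist left of e₁₁ that called e₉⟧ = { }.

{ }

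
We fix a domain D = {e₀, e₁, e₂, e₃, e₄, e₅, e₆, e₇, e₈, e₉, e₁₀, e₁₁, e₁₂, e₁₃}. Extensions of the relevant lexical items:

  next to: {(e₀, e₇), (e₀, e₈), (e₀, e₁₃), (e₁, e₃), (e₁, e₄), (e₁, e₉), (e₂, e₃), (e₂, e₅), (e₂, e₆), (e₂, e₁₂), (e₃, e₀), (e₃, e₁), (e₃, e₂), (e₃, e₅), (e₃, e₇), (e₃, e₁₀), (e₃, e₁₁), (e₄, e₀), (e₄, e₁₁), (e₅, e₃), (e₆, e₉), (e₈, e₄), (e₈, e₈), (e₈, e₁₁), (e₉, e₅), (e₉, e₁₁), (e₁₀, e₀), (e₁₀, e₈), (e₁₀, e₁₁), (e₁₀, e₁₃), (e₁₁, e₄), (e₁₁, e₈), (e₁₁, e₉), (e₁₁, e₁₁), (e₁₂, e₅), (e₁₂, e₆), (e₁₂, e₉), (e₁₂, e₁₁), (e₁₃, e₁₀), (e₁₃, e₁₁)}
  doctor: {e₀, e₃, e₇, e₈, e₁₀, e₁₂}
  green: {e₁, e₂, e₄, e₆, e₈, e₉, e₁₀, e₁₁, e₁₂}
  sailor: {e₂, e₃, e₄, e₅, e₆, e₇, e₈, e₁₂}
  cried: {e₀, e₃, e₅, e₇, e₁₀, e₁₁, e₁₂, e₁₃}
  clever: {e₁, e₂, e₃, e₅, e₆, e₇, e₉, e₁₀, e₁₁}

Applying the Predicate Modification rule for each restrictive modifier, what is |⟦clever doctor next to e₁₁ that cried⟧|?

2

⟦next to e₁₁⟧ = {x : ⟨x, e₁₁⟩ ∈ ⟦next to⟧} = {e₃, e₄, e₈, e₉, e₁₀, e₁₁, e₁₂, e₁₃}
⟦that cried⟧ = ⟦cried⟧ = {e₀, e₃, e₅, e₇, e₁₀, e₁₁, e₁₂, e₁₃}
⟦doctor⟧ = {e₀, e₃, e₇, e₈, e₁₀, e₁₂}
… ∩ ⟦next to e₁₁⟧ = {e₀, e₃, e₇, e₈, e₁₀, e₁₂} ∩ {e₃, e₄, e₈, e₉, e₁₀, e₁₁, e₁₂, e₁₃} = {e₃, e₈, e₁₀, e₁₂}
… ∩ ⟦that cried⟧ = {e₃, e₈, e₁₀, e₁₂} ∩ {e₀, e₃, e₅, e₇, e₁₀, e₁₁, e₁₂, e₁₃} = {e₃, e₁₀, e₁₂}
… ∩ ⟦clever⟧ = {e₃, e₁₀, e₁₂} ∩ {e₁, e₂, e₃, e₅, e₆, e₇, e₉, e₁₀, e₁₁} = {e₃, e₁₀}
⟦clever doctor next to e₁₁ that cried⟧ = {e₃, e₁₀}, so the cardinality is 2.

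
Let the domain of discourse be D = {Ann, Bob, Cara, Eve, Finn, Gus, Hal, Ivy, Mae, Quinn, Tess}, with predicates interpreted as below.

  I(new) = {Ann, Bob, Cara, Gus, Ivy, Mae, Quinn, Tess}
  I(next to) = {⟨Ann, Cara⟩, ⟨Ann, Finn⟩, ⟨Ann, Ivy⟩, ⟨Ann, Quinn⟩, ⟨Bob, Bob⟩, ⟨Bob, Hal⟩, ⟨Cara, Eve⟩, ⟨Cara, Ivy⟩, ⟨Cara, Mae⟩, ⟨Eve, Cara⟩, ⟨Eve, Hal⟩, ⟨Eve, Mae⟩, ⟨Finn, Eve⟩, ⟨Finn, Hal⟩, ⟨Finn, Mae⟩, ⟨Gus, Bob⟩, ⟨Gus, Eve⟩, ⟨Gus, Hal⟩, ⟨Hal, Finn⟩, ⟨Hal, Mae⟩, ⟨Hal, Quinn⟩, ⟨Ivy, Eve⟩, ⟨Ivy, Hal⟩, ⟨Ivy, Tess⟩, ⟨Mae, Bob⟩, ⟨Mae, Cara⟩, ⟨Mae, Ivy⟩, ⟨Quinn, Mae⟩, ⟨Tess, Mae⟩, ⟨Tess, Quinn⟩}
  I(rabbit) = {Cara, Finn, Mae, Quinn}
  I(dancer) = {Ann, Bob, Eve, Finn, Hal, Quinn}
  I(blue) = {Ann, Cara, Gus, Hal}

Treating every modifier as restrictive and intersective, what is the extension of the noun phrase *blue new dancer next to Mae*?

⟦next to Mae⟧ = {x : ⟨x, Mae⟩ ∈ ⟦next to⟧} = {Cara, Eve, Finn, Hal, Quinn, Tess}
⟦dancer⟧ = {Ann, Bob, Eve, Finn, Hal, Quinn}
… ∩ ⟦next to Mae⟧ = {Ann, Bob, Eve, Finn, Hal, Quinn} ∩ {Cara, Eve, Finn, Hal, Quinn, Tess} = {Eve, Finn, Hal, Quinn}
… ∩ ⟦blue⟧ = {Eve, Finn, Hal, Quinn} ∩ {Ann, Cara, Gus, Hal} = {Hal}
… ∩ ⟦new⟧ = {Hal} ∩ {Ann, Bob, Cara, Gus, Ivy, Mae, Quinn, Tess} = ∅
So ⟦blue new dancer next to Mae⟧ = {}.

{}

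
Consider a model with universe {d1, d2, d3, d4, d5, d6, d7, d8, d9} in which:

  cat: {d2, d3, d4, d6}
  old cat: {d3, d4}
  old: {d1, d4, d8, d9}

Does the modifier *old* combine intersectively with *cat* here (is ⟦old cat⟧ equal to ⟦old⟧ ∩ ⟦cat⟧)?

⟦old⟧ ∩ ⟦cat⟧ = {d1, d4, d8, d9} ∩ {d2, d3, d4, d6} = {d4}
Observed ⟦old cat⟧ = {d3, d4}.
These differ, so the modifier is not intersective in this model.

no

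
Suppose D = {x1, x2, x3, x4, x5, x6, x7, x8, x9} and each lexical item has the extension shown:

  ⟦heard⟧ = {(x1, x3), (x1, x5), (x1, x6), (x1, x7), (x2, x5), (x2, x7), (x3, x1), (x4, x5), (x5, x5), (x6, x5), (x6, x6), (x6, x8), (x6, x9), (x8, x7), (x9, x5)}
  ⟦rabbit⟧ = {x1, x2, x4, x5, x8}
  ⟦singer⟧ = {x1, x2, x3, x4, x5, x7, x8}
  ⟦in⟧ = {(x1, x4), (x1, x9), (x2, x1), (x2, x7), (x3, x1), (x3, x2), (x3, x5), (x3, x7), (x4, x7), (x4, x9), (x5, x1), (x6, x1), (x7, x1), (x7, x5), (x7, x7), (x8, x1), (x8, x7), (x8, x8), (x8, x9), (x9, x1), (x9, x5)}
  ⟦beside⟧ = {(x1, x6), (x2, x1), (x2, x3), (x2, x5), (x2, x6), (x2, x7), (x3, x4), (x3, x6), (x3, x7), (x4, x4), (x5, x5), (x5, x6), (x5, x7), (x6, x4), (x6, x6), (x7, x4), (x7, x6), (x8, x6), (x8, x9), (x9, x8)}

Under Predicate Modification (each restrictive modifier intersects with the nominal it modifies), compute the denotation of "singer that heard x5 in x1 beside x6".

⟦that heard x5⟧ = {x : ⟨x, x5⟩ ∈ ⟦heard⟧} = {x1, x2, x4, x5, x6, x9}
⟦in x1⟧ = {x : ⟨x, x1⟩ ∈ ⟦in⟧} = {x2, x3, x5, x6, x7, x8, x9}
⟦beside x6⟧ = {x : ⟨x, x6⟩ ∈ ⟦beside⟧} = {x1, x2, x3, x5, x6, x7, x8}
⟦singer⟧ = {x1, x2, x3, x4, x5, x7, x8}
… ∩ ⟦that heard x5⟧ = {x1, x2, x3, x4, x5, x7, x8} ∩ {x1, x2, x4, x5, x6, x9} = {x1, x2, x4, x5}
… ∩ ⟦in x1⟧ = {x1, x2, x4, x5} ∩ {x2, x3, x5, x6, x7, x8, x9} = {x2, x5}
… ∩ ⟦beside x6⟧ = {x2, x5} ∩ {x1, x2, x3, x5, x6, x7, x8} = {x2, x5}
So ⟦singer that heard x5 in x1 beside x6⟧ = {x2, x5}.

{x2, x5}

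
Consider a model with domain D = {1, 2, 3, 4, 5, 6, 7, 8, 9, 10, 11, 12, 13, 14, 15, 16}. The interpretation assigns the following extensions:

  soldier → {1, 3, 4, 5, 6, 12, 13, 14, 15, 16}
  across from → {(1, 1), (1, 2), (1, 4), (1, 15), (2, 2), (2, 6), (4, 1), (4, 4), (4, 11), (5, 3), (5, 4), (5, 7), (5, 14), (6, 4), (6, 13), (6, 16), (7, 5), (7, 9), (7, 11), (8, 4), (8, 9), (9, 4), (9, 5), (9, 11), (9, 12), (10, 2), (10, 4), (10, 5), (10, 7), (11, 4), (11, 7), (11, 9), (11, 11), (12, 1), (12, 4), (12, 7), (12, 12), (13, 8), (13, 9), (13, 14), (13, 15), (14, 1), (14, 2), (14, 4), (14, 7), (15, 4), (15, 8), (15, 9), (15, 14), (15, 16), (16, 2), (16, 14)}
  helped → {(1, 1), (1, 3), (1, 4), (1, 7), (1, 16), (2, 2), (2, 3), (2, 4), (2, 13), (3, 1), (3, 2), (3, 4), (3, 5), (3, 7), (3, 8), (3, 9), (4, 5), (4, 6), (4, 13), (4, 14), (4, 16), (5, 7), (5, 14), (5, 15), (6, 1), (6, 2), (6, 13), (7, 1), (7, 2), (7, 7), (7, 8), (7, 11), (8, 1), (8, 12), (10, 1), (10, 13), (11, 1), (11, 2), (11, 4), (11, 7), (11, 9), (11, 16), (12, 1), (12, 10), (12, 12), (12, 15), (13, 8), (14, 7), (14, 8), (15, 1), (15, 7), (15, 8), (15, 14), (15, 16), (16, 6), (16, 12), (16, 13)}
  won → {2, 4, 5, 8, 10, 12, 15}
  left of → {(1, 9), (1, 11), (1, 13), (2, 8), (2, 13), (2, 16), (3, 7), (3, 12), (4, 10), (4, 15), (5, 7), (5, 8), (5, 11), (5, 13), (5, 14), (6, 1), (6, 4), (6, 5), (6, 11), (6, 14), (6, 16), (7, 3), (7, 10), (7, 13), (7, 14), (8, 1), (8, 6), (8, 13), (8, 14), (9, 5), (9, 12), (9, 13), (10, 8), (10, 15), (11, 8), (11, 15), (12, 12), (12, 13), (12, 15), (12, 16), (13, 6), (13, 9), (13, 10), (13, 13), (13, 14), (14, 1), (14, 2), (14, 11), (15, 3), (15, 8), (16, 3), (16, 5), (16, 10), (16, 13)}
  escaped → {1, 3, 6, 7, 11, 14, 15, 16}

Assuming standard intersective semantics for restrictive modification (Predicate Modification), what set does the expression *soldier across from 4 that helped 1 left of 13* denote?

{1, 12}

⟦across from 4⟧ = {x : ⟨x, 4⟩ ∈ ⟦across from⟧} = {1, 4, 5, 6, 8, 9, 10, 11, 12, 14, 15}
⟦that helped 1⟧ = {x : ⟨x, 1⟩ ∈ ⟦helped⟧} = {1, 3, 6, 7, 8, 10, 11, 12, 15}
⟦left of 13⟧ = {x : ⟨x, 13⟩ ∈ ⟦left of⟧} = {1, 2, 5, 7, 8, 9, 12, 13, 16}
⟦soldier⟧ = {1, 3, 4, 5, 6, 12, 13, 14, 15, 16}
… ∩ ⟦across from 4⟧ = {1, 3, 4, 5, 6, 12, 13, 14, 15, 16} ∩ {1, 4, 5, 6, 8, 9, 10, 11, 12, 14, 15} = {1, 4, 5, 6, 12, 14, 15}
… ∩ ⟦that helped 1⟧ = {1, 4, 5, 6, 12, 14, 15} ∩ {1, 3, 6, 7, 8, 10, 11, 12, 15} = {1, 6, 12, 15}
… ∩ ⟦left of 13⟧ = {1, 6, 12, 15} ∩ {1, 2, 5, 7, 8, 9, 12, 13, 16} = {1, 12}
So ⟦soldier across from 4 that helped 1 left of 13⟧ = {1, 12}.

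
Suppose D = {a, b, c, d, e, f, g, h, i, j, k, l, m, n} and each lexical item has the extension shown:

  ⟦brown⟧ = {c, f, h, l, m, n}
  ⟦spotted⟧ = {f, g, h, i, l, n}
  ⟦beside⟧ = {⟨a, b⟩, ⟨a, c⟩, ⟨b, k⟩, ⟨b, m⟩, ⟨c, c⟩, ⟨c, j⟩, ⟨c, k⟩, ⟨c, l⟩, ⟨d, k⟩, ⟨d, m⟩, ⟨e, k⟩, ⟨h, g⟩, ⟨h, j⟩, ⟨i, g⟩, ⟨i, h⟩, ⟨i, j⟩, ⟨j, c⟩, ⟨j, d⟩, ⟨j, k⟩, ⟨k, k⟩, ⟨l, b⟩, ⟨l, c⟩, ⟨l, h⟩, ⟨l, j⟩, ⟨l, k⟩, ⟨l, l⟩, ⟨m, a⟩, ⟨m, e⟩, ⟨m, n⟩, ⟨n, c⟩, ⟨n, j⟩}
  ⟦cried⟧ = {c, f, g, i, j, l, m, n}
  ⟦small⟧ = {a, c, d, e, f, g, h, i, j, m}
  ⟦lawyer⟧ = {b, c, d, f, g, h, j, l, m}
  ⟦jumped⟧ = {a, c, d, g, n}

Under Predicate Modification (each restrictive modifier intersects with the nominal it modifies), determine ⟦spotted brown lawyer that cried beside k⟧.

⟦that cried⟧ = ⟦cried⟧ = {c, f, g, i, j, l, m, n}
⟦beside k⟧ = {x : ⟨x, k⟩ ∈ ⟦beside⟧} = {b, c, d, e, j, k, l}
⟦lawyer⟧ = {b, c, d, f, g, h, j, l, m}
… ∩ ⟦that cried⟧ = {b, c, d, f, g, h, j, l, m} ∩ {c, f, g, i, j, l, m, n} = {c, f, g, j, l, m}
… ∩ ⟦beside k⟧ = {c, f, g, j, l, m} ∩ {b, c, d, e, j, k, l} = {c, j, l}
… ∩ ⟦spotted⟧ = {c, j, l} ∩ {f, g, h, i, l, n} = {l}
… ∩ ⟦brown⟧ = {l} ∩ {c, f, h, l, m, n} = {l}
So ⟦spotted brown lawyer that cried beside k⟧ = {l}.

{l}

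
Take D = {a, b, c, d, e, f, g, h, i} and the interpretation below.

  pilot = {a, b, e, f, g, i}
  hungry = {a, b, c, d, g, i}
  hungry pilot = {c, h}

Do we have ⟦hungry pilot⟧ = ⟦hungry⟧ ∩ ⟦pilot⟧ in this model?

⟦hungry⟧ ∩ ⟦pilot⟧ = {a, b, c, d, g, i} ∩ {a, b, e, f, g, i} = {a, b, g, i}
Observed ⟦hungry pilot⟧ = {c, h}.
These differ, so the modifier is not intersective in this model.

no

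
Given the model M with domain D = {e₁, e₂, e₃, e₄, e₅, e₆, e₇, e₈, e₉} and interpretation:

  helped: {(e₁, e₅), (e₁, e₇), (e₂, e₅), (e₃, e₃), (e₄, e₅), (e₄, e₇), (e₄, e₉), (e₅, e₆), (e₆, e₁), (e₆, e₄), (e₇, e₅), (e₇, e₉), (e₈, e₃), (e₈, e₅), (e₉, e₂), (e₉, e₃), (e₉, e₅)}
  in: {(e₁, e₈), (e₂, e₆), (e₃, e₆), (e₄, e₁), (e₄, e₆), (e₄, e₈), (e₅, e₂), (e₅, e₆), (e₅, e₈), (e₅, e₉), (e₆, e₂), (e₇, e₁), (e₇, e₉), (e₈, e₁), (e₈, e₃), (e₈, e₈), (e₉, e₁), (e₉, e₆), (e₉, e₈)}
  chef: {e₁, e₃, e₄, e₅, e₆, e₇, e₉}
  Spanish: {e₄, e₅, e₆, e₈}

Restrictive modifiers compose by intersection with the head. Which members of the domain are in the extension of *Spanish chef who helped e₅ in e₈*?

{e₄}

⟦who helped e₅⟧ = {x : ⟨x, e₅⟩ ∈ ⟦helped⟧} = {e₁, e₂, e₄, e₇, e₈, e₉}
⟦in e₈⟧ = {x : ⟨x, e₈⟩ ∈ ⟦in⟧} = {e₁, e₄, e₅, e₈, e₉}
⟦chef⟧ = {e₁, e₃, e₄, e₅, e₆, e₇, e₉}
… ∩ ⟦who helped e₅⟧ = {e₁, e₃, e₄, e₅, e₆, e₇, e₉} ∩ {e₁, e₂, e₄, e₇, e₈, e₉} = {e₁, e₄, e₇, e₉}
… ∩ ⟦in e₈⟧ = {e₁, e₄, e₇, e₉} ∩ {e₁, e₄, e₅, e₈, e₉} = {e₁, e₄, e₉}
… ∩ ⟦Spanish⟧ = {e₁, e₄, e₉} ∩ {e₄, e₅, e₆, e₈} = {e₄}
So ⟦Spanish chef who helped e₅ in e₈⟧ = {e₄}.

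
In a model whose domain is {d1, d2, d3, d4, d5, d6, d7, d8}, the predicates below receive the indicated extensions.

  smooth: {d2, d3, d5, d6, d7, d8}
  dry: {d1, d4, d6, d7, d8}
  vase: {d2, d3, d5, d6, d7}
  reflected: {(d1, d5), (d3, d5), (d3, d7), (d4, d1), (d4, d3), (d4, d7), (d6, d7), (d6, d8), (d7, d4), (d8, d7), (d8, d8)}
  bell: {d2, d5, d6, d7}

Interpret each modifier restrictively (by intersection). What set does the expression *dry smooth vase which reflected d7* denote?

⟦which reflected d7⟧ = {x : ⟨x, d7⟩ ∈ ⟦reflected⟧} = {d3, d4, d6, d8}
⟦vase⟧ = {d2, d3, d5, d6, d7}
… ∩ ⟦which reflected d7⟧ = {d2, d3, d5, d6, d7} ∩ {d3, d4, d6, d8} = {d3, d6}
… ∩ ⟦dry⟧ = {d3, d6} ∩ {d1, d4, d6, d7, d8} = {d6}
… ∩ ⟦smooth⟧ = {d6} ∩ {d2, d3, d5, d6, d7, d8} = {d6}
So ⟦dry smooth vase which reflected d7⟧ = {d6}.

{d6}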